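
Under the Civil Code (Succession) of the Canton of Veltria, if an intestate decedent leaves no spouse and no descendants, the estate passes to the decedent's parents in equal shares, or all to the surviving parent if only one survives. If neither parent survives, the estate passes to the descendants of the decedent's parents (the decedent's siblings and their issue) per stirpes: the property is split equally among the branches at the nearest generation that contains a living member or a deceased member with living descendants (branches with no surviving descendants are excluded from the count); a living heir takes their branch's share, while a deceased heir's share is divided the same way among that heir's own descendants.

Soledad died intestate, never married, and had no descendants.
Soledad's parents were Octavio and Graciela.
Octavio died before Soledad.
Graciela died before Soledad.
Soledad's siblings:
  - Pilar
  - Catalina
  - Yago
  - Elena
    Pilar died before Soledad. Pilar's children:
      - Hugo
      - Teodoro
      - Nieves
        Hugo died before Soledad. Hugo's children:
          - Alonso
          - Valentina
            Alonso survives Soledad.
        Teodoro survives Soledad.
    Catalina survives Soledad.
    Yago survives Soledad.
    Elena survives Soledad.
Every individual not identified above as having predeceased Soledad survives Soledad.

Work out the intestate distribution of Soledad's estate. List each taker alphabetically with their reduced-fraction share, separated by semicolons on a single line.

Alonso 1/24; Catalina 1/4; Elena 1/4; Nieves 1/12; Teodoro 1/12; Valentina 1/24; Yago 1/4

Neither parent survives and there are no descendants, so the estate passes to Soledad's siblings and their issue per stirpes.
The estate is divided into 4 equal shares of 1/4 among Pilar, Catalina, Yago, Elena.
Pilar predeceased; the 1/4 allotted to Pilar's branch passes to Pilar's issue by representation.
The 1/4 is divided into 3 equal shares of 1/12 among Hugo, Teodoro, Nieves.
Hugo predeceased; the 1/12 allotted to Hugo's branch passes to Hugo's issue by representation.
The 1/12 is divided into 2 equal shares of 1/24 among Alonso, Valentina.
Alonso is living and takes 1/24.
Valentina is living and takes 1/24.
Teodoro is living and takes 1/12.
Nieves is living and takes 1/12.
Catalina is living and takes 1/4.
Yago is living and takes 1/4.
Elena is living and takes 1/4.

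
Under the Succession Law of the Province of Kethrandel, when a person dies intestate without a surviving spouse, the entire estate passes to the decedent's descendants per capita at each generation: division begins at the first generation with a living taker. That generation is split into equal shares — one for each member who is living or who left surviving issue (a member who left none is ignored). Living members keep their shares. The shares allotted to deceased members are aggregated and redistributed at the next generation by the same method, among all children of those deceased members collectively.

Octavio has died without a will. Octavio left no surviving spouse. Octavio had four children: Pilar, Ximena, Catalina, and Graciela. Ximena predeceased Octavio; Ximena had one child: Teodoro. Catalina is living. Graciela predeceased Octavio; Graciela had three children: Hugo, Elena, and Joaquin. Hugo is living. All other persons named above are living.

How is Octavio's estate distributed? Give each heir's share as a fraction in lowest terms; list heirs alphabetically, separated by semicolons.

Catalina 1/4; Elena 1/8; Hugo 1/8; Joaquin 1/8; Pilar 1/4; Teodoro 1/8

There is no surviving spouse, so the entire estate passes to Octavio's descendants per capita at each generation.
At generation 1 (Pilar, Ximena, Catalina, Graciela) there are 4 shares of (1)/4 = 1/4 each.
Living: Pilar and Catalina — each takes 1/4.
Deceased: Ximena and Graciela. Their combined 1/2 is pooled and carried to generation 2.
At generation 2 (Teodoro, Hugo, Elena, Joaquin) there are 4 shares of (1/2)/4 = 1/8 each.
Living: Teodoro, Hugo, Elena, and Joaquin — each takes 1/8.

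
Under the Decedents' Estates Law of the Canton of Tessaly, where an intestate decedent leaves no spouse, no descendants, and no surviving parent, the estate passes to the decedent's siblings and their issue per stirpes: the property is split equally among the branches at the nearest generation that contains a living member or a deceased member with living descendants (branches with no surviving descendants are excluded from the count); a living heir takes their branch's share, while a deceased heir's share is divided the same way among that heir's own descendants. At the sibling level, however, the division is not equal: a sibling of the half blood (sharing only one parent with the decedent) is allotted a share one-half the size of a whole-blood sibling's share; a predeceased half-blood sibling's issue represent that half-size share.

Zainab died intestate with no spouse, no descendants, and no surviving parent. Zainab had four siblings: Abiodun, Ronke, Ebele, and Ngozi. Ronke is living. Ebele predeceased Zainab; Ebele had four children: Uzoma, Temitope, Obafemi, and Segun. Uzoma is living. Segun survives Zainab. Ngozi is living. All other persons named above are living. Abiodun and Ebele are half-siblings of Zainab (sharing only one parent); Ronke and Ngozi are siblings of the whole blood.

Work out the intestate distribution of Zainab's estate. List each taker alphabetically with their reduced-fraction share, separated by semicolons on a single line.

Abiodun 1/6; Ngozi 1/3; Obafemi 1/24; Ronke 1/3; Segun 1/24; Temitope 1/24; Uzoma 1/24

No spouse, descendants, or parent survives, so the estate passes to Zainab's siblings per stirpes.
Half-blood siblings count for one-half the weight of whole-blood siblings at the initial division.
Dividing 1 in proportion to weights (total weight 3): Abiodun (weight 1/2) → 1/6; Ronke (weight 1) → 1/3; Ebele (weight 1/2) → 1/6; Ngozi (weight 1) → 1/3.
Abiodun is living and takes 1/6.
Ronke is living and takes 1/3.
Ebele predeceased; the 1/6 allotted to Ebele's branch passes to Ebele's issue by representation.
The 1/6 is divided into 4 equal shares of 1/24 among Uzoma, Temitope, Obafemi, Segun.
Uzoma is living and takes 1/24.
Temitope is living and takes 1/24.
Obafemi is living and takes 1/24.
Segun is living and takes 1/24.
Ngozi is living and takes 1/3.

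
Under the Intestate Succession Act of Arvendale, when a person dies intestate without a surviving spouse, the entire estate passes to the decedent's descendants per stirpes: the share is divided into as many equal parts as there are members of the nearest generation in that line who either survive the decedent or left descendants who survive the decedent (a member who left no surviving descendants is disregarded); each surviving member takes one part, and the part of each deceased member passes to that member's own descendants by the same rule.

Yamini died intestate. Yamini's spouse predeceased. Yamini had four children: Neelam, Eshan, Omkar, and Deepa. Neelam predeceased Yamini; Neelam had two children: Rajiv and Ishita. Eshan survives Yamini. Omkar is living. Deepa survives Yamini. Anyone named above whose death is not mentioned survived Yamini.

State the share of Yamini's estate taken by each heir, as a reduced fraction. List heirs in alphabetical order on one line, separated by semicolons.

Deepa 1/4; Eshan 1/4; Ishita 1/8; Omkar 1/4; Rajiv 1/8

There is no surviving spouse, so the entire estate passes to Yamini's descendants per stirpes.
The estate is divided into 4 equal shares of 1/4 among Neelam, Eshan, Omkar, Deepa.
Neelam predeceased; the 1/4 allotted to Neelam's branch passes to Neelam's issue by representation.
The 1/4 is divided into 2 equal shares of 1/8 among Rajiv, Ishita.
Rajiv is living and takes 1/8.
Ishita is living and takes 1/8.
Eshan is living and takes 1/4.
Omkar is living and takes 1/4.
Deepa is living and takes 1/4.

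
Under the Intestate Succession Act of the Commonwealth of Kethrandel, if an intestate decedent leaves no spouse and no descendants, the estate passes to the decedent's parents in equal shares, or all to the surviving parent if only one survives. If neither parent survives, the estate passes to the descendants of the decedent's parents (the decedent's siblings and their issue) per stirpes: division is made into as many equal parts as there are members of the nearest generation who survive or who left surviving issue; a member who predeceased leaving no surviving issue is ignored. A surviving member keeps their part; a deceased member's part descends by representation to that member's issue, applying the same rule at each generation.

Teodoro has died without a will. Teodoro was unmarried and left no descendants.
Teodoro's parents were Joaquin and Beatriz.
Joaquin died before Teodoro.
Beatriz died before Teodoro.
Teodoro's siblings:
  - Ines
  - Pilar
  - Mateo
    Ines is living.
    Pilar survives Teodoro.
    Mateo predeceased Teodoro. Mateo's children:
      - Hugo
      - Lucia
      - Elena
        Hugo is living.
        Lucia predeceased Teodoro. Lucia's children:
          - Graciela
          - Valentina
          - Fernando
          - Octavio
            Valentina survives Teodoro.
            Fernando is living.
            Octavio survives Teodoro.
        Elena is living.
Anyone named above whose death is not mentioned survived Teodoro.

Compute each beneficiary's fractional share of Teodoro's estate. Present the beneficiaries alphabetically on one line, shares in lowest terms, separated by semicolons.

Neither parent survives and there are no descendants, so the estate passes to Teodoro's siblings and their issue per stirpes.
The estate is divided into 3 equal shares of 1/3 among Ines, Pilar, Mateo.
Ines is living and takes 1/3.
Pilar is living and takes 1/3.
Mateo predeceased; the 1/3 allotted to Mateo's branch passes to Mateo's issue by representation.
The 1/3 is divided into 3 equal shares of 1/9 among Hugo, Lucia, Elena.
Hugo is living and takes 1/9.
Lucia predeceased; the 1/9 allotted to Lucia's branch passes to Lucia's issue by representation.
The 1/9 is divided into 4 equal shares of 1/36 among Graciela, Valentina, Fernando, Octavio.
Graciela is living and takes 1/36.
Valentina is living and takes 1/36.
Fernando is living and takes 1/36.
Octavio is living and takes 1/36.
Elena is living and takes 1/9.

Elena 1/9; Fernando 1/36; Graciela 1/36; Hugo 1/9; Ines 1/3; Octavio 1/36; Pilar 1/3; Valentina 1/36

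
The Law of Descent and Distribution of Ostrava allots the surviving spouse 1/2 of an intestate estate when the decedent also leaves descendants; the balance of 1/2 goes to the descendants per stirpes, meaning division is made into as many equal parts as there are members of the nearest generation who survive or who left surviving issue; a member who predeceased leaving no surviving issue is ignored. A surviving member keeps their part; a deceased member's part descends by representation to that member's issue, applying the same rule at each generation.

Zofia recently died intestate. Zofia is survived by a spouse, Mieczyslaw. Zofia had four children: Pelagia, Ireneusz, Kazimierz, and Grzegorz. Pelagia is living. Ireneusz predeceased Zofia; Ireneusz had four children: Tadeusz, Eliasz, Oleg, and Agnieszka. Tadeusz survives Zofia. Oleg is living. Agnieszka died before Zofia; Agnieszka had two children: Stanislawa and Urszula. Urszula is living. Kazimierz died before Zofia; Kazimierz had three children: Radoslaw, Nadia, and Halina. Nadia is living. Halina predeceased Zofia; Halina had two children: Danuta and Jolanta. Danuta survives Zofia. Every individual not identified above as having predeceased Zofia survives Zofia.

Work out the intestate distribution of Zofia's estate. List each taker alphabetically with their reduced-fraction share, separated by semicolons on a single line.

Danuta 1/48; Eliasz 1/32; Grzegorz 1/8; Jolanta 1/48; Mieczyslaw 1/2; Nadia 1/24; Oleg 1/32; Pelagia 1/8; Radoslaw 1/24; Stanislawa 1/64; Tadeusz 1/32; Urszula 1/64

Mieczyslaw, as surviving spouse, takes 1/2.
The remaining 1/2 passes to Zofia's descendants per stirpes.
The 1/2 is divided into 4 equal shares of 1/8 among Pelagia, Ireneusz, Kazimierz, Grzegorz.
Pelagia is living and takes 1/8.
Ireneusz predeceased; the 1/8 allotted to Ireneusz's branch passes to Ireneusz's issue by representation.
The 1/8 is divided into 4 equal shares of 1/32 among Tadeusz, Eliasz, Oleg, Agnieszka.
Tadeusz is living and takes 1/32.
Eliasz is living and takes 1/32.
Oleg is living and takes 1/32.
Agnieszka predeceased; the 1/32 allotted to Agnieszka's branch passes to Agnieszka's issue by representation.
The 1/32 is divided into 2 equal shares of 1/64 among Stanislawa, Urszula.
Stanislawa is living and takes 1/64.
Urszula is living and takes 1/64.
Kazimierz predeceased; the 1/8 allotted to Kazimierz's branch passes to Kazimierz's issue by representation.
The 1/8 is divided into 3 equal shares of 1/24 among Radoslaw, Nadia, Halina.
Radoslaw is living and takes 1/24.
Nadia is living and takes 1/24.
Halina predeceased; the 1/24 allotted to Halina's branch passes to Halina's issue by representation.
The 1/24 is divided into 2 equal shares of 1/48 among Danuta, Jolanta.
Danuta is living and takes 1/48.
Jolanta is living and takes 1/48.
Grzegorz is living and takes 1/8.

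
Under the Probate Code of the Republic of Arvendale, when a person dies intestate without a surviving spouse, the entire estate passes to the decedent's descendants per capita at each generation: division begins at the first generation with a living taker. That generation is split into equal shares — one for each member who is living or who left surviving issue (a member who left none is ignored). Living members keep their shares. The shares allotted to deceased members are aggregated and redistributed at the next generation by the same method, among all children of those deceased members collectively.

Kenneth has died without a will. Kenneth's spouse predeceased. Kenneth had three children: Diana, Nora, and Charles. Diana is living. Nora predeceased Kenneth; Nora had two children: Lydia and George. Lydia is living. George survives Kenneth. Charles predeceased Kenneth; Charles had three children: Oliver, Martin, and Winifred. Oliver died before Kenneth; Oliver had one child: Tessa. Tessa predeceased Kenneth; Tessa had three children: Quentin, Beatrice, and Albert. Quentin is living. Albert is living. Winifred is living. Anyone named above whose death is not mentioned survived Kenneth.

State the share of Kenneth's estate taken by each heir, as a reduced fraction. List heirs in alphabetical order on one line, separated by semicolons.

Albert 2/45; Beatrice 2/45; Diana 1/3; George 2/15; Lydia 2/15; Martin 2/15; Quentin 2/45; Winifred 2/15

There is no surviving spouse, so the entire estate passes to Kenneth's descendants per capita at each generation.
At generation 1 (Diana, Nora, Charles) there are 3 shares of (1)/3 = 1/3 each.
Living: Diana — each takes 1/3.
Deceased: Nora and Charles. Their combined 2/3 is pooled and carried to generation 2.
At generation 2 (Lydia, George, Oliver, Martin, Winifred) there are 5 shares of (2/3)/5 = 2/15 each.
Living: Lydia, George, Martin, and Winifred — each takes 2/15.
Deceased: Oliver. That 2/15 share is carried to generation 3.
At generation 3 (Tessa) there are 1 shares of (2/15)/1 = 2/15 each.
Deceased: Tessa. That 2/15 share is carried to generation 4.
At generation 4 (Quentin, Beatrice, Albert) there are 3 shares of (2/15)/3 = 2/45 each.
Living: Quentin, Beatrice, and Albert — each takes 2/45.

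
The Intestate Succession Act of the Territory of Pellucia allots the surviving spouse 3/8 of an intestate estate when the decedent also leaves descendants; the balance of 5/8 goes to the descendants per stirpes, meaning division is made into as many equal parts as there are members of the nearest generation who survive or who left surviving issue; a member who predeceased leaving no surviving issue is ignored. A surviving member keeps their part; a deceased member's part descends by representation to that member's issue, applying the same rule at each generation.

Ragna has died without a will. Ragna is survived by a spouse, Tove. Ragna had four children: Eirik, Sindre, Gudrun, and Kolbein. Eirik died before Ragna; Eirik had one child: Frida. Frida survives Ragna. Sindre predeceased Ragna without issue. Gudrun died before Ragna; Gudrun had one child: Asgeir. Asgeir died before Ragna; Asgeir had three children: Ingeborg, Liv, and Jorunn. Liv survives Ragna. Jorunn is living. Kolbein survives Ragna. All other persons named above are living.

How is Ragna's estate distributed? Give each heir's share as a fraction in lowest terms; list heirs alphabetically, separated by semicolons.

Frida 5/24; Ingeborg 5/72; Jorunn 5/72; Kolbein 5/24; Liv 5/72; Tove 3/8

Tove, as surviving spouse, takes 3/8.
The remaining 5/8 passes to Ragna's descendants per stirpes.
Sindre left no surviving issue, so that branch lapses and is disregarded.
The 5/8 is divided into 3 equal shares of 5/24 among Eirik, Gudrun, Kolbein.
Eirik predeceased; the 5/24 allotted to Eirik's branch passes to Eirik's issue by representation.
Frida is the sole taker at this level and receives the full 5/24.
Gudrun predeceased; the 5/24 allotted to Gudrun's branch passes to Gudrun's issue by representation.
Asgeir's line is the sole branch at this level, so the full 5/24 passes to Asgeir's issue by representation.
The 5/24 is divided into 3 equal shares of 5/72 among Ingeborg, Liv, Jorunn.
Ingeborg is living and takes 5/72.
Liv is living and takes 5/72.
Jorunn is living and takes 5/72.
Kolbein is living and takes 5/24.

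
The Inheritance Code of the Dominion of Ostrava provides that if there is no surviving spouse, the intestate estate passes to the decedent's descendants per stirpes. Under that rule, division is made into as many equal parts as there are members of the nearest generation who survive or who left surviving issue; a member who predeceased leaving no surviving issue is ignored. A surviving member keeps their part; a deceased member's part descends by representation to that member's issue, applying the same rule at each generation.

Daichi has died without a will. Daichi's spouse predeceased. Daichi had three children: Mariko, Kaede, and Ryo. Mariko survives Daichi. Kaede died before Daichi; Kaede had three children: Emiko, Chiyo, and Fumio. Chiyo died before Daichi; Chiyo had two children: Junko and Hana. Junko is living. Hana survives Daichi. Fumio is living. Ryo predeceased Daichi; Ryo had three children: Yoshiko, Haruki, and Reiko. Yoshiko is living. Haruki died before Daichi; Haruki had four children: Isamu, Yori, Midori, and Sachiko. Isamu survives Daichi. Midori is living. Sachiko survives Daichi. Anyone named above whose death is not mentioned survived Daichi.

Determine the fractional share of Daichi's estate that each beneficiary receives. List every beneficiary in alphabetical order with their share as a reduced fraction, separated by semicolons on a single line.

Emiko 1/9; Fumio 1/9; Hana 1/18; Isamu 1/36; Junko 1/18; Mariko 1/3; Midori 1/36; Reiko 1/9; Sachiko 1/36; Yori 1/36; Yoshiko 1/9

There is no surviving spouse, so the entire estate passes to Daichi's descendants per stirpes.
The estate is divided into 3 equal shares of 1/3 among Mariko, Kaede, Ryo.
Mariko is living and takes 1/3.
Kaede predeceased; the 1/3 allotted to Kaede's branch passes to Kaede's issue by representation.
The 1/3 is divided into 3 equal shares of 1/9 among Emiko, Chiyo, Fumio.
Emiko is living and takes 1/9.
Chiyo predeceased; the 1/9 allotted to Chiyo's branch passes to Chiyo's issue by representation.
The 1/9 is divided into 2 equal shares of 1/18 among Junko, Hana.
Junko is living and takes 1/18.
Hana is living and takes 1/18.
Fumio is living and takes 1/9.
Ryo predeceased; the 1/3 allotted to Ryo's branch passes to Ryo's issue by representation.
The 1/3 is divided into 3 equal shares of 1/9 among Yoshiko, Haruki, Reiko.
Yoshiko is living and takes 1/9.
Haruki predeceased; the 1/9 allotted to Haruki's branch passes to Haruki's issue by representation.
The 1/9 is divided into 4 equal shares of 1/36 among Isamu, Yori, Midori, Sachiko.
Isamu is living and takes 1/36.
Yori is living and takes 1/36.
Midori is living and takes 1/36.
Sachiko is living and takes 1/36.
Reiko is living and takes 1/9.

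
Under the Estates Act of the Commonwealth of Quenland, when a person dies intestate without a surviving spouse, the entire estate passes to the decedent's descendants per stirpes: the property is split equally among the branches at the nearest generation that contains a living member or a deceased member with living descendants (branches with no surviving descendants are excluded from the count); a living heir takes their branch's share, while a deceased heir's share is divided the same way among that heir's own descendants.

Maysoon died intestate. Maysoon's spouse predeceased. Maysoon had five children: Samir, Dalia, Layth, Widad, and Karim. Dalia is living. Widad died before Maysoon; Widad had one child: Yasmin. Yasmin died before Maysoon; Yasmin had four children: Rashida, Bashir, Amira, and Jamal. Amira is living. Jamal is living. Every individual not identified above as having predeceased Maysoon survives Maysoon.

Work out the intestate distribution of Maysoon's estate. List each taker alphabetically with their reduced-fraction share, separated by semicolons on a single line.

Amira 1/20; Bashir 1/20; Dalia 1/5; Jamal 1/20; Karim 1/5; Layth 1/5; Rashida 1/20; Samir 1/5

There is no surviving spouse, so the entire estate passes to Maysoon's descendants per stirpes.
The estate is divided into 5 equal shares of 1/5 among Samir, Dalia, Layth, Widad, Karim.
Samir is living and takes 1/5.
Dalia is living and takes 1/5.
Layth is living and takes 1/5.
Widad predeceased; the 1/5 allotted to Widad's branch passes to Widad's issue by representation.
Yasmin's line is the sole branch at this level, so the full 1/5 passes to Yasmin's issue by representation.
The 1/5 is divided into 4 equal shares of 1/20 among Rashida, Bashir, Amira, Jamal.
Rashida is living and takes 1/20.
Bashir is living and takes 1/20.
Amira is living and takes 1/20.
Jamal is living and takes 1/20.
Karim is living and takes 1/5.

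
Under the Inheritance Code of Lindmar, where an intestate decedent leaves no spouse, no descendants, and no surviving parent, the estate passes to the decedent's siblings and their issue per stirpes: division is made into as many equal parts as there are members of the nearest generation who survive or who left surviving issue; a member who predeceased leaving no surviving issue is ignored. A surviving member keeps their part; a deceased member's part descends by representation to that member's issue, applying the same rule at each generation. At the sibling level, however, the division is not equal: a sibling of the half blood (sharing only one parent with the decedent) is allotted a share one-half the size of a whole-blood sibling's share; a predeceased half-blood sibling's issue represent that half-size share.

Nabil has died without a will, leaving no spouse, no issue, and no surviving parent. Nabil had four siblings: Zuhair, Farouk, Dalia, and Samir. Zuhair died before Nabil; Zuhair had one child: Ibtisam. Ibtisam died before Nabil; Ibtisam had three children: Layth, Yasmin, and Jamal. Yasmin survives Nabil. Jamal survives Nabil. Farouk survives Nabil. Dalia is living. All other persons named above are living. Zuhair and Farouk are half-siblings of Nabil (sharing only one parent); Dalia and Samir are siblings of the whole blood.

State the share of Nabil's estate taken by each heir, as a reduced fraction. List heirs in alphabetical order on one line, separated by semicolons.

Dalia 1/3; Farouk 1/6; Jamal 1/18; Layth 1/18; Samir 1/3; Yasmin 1/18

No spouse, descendants, or parent survives, so the estate passes to Nabil's siblings per stirpes.
Half-blood siblings count for one-half the weight of whole-blood siblings at the initial division.
Dividing 1 in proportion to weights (total weight 3): Zuhair (weight 1/2) → 1/6; Farouk (weight 1/2) → 1/6; Dalia (weight 1) → 1/3; Samir (weight 1) → 1/3.
Zuhair predeceased; the 1/6 allotted to Zuhair's branch passes to Zuhair's issue by representation.
Ibtisam's line is the sole branch at this level, so the full 1/6 passes to Ibtisam's issue by representation.
The 1/6 is divided into 3 equal shares of 1/18 among Layth, Yasmin, Jamal.
Layth is living and takes 1/18.
Yasmin is living and takes 1/18.
Jamal is living and takes 1/18.
Farouk is living and takes 1/6.
Dalia is living and takes 1/3.
Samir is living and takes 1/3.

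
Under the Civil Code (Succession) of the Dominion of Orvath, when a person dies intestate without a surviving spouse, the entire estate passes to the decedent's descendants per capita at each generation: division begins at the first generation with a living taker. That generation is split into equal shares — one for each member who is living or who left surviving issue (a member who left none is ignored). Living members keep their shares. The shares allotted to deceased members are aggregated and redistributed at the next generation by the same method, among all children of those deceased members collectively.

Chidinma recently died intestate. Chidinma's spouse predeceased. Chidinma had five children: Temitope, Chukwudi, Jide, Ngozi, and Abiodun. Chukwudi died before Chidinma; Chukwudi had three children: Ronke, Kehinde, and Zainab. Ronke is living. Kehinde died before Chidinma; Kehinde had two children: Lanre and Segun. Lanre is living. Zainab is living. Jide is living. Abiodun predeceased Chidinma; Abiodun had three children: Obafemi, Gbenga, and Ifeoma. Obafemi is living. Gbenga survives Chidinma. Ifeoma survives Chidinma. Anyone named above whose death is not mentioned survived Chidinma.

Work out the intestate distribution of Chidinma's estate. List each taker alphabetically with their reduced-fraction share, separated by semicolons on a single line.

There is no surviving spouse, so the entire estate passes to Chidinma's descendants per capita at each generation.
At generation 1 (Temitope, Chukwudi, Jide, Ngozi, Abiodun) there are 5 shares of (1)/5 = 1/5 each.
Living: Temitope, Jide, and Ngozi — each takes 1/5.
Deceased: Chukwudi and Abiodun. Their combined 2/5 is pooled and carried to generation 2.
At generation 2 (Ronke, Kehinde, Zainab, Obafemi, Gbenga, Ifeoma) there are 6 shares of (2/5)/6 = 1/15 each.
Living: Ronke, Zainab, Obafemi, Gbenga, and Ifeoma — each takes 1/15.
Deceased: Kehinde. That 1/15 share is carried to generation 3.
At generation 3 (Lanre, Segun) there are 2 shares of (1/15)/2 = 1/30 each.
Living: Lanre and Segun — each takes 1/30.

Gbenga 1/15; Ifeoma 1/15; Jide 1/5; Lanre 1/30; Ngozi 1/5; Obafemi 1/15; Ronke 1/15; Segun 1/30; Temitope 1/5; Zainab 1/15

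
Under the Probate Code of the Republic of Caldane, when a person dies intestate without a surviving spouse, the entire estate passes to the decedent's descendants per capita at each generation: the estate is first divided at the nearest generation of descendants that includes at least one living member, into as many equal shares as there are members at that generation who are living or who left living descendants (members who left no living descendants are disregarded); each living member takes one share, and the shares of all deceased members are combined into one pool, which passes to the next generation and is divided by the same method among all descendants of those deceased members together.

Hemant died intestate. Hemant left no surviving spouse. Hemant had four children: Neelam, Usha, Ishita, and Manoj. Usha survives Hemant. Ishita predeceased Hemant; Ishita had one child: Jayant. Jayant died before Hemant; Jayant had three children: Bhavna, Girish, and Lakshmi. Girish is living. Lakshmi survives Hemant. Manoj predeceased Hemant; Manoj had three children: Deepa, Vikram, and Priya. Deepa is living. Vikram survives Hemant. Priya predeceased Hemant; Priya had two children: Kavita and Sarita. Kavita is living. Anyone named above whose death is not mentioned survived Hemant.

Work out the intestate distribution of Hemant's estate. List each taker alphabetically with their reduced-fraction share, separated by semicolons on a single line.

Bhavna 1/20; Deepa 1/8; Girish 1/20; Kavita 1/20; Lakshmi 1/20; Neelam 1/4; Sarita 1/20; Usha 1/4; Vikram 1/8

There is no surviving spouse, so the entire estate passes to Hemant's descendants per capita at each generation.
At generation 1 (Neelam, Usha, Ishita, Manoj) there are 4 shares of (1)/4 = 1/4 each.
Living: Neelam and Usha — each takes 1/4.
Deceased: Ishita and Manoj. Their combined 1/2 is pooled and carried to generation 2.
At generation 2 (Jayant, Deepa, Vikram, Priya) there are 4 shares of (1/2)/4 = 1/8 each.
Living: Deepa and Vikram — each takes 1/8.
Deceased: Jayant and Priya. Their combined 1/4 is pooled and carried to generation 3.
At generation 3 (Bhavna, Girish, Lakshmi, Kavita, Sarita) there are 5 shares of (1/4)/5 = 1/20 each.
Living: Bhavna, Girish, Lakshmi, Kavita, and Sarita — each takes 1/20.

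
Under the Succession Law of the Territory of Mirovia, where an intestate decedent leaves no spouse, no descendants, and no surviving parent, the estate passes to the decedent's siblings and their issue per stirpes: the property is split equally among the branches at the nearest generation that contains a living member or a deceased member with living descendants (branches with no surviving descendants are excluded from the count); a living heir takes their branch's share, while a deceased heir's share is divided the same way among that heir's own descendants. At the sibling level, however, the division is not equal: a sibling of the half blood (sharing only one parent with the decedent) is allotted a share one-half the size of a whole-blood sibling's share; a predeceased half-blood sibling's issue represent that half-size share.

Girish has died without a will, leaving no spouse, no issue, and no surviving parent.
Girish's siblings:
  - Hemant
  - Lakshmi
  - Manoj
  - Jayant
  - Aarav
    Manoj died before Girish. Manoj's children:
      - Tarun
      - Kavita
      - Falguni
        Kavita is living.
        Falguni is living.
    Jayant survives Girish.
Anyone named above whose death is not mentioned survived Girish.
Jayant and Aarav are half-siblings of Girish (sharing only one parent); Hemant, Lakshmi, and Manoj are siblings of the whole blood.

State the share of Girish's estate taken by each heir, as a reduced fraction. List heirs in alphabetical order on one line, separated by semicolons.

Aarav 1/8; Falguni 1/12; Hemant 1/4; Jayant 1/8; Kavita 1/12; Lakshmi 1/4; Tarun 1/12

No spouse, descendants, or parent survives, so the estate passes to Girish's siblings per stirpes.
Half-blood siblings count for one-half the weight of whole-blood siblings at the initial division.
Dividing 1 in proportion to weights (total weight 4): Hemant (weight 1) → 1/4; Lakshmi (weight 1) → 1/4; Manoj (weight 1) → 1/4; Jayant (weight 1/2) → 1/8; Aarav (weight 1/2) → 1/8.
Hemant is living and takes 1/4.
Lakshmi is living and takes 1/4.
Manoj predeceased; the 1/4 allotted to Manoj's branch passes to Manoj's issue by representation.
The 1/4 is divided into 3 equal shares of 1/12 among Tarun, Kavita, Falguni.
Tarun is living and takes 1/12.
Kavita is living and takes 1/12.
Falguni is living and takes 1/12.
Jayant is living and takes 1/8.
Aarav is living and takes 1/8.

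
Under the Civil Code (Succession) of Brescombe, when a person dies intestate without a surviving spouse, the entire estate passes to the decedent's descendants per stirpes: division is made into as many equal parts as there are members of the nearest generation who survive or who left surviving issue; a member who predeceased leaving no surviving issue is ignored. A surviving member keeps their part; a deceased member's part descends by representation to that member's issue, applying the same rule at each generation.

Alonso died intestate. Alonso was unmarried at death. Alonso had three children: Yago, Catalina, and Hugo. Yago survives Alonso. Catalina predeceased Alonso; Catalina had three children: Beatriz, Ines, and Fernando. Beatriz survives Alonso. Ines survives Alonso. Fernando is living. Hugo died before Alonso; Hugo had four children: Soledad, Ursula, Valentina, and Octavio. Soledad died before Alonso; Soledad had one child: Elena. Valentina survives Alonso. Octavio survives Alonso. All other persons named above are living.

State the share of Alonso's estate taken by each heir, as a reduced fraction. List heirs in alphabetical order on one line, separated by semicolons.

There is no surviving spouse, so the entire estate passes to Alonso's descendants per stirpes.
The estate is divided into 3 equal shares of 1/3 among Yago, Catalina, Hugo.
Yago is living and takes 1/3.
Catalina predeceased; the 1/3 allotted to Catalina's branch passes to Catalina's issue by representation.
The 1/3 is divided into 3 equal shares of 1/9 among Beatriz, Ines, Fernando.
Beatriz is living and takes 1/9.
Ines is living and takes 1/9.
Fernando is living and takes 1/9.
Hugo predeceased; the 1/3 allotted to Hugo's branch passes to Hugo's issue by representation.
The 1/3 is divided into 4 equal shares of 1/12 among Soledad, Ursula, Valentina, Octavio.
Soledad predeceased; the 1/12 allotted to Soledad's branch passes to Soledad's issue by representation.
Elena is the sole taker at this level and receives the full 1/12.
Ursula is living and takes 1/12.
Valentina is living and takes 1/12.
Octavio is living and takes 1/12.

Beatriz 1/9; Elena 1/12; Fernando 1/9; Ines 1/9; Octavio 1/12; Ursula 1/12; Valentina 1/12; Yago 1/3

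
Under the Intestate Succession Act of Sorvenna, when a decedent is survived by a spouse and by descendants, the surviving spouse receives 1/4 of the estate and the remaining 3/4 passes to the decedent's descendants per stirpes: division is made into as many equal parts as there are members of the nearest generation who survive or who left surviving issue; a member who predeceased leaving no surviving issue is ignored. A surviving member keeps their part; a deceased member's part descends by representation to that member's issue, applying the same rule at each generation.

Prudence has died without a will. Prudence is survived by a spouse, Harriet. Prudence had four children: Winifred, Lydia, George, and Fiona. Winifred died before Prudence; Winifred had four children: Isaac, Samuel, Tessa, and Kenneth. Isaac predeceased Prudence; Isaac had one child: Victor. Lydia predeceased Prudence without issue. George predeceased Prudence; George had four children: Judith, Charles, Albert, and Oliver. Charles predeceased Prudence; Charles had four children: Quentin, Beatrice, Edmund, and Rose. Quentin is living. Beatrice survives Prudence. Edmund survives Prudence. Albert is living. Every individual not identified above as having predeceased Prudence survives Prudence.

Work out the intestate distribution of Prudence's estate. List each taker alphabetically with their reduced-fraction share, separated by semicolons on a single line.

Harriet, as surviving spouse, takes 1/4.
The remaining 3/4 passes to Prudence's descendants per stirpes.
Lydia left no surviving issue, so that branch lapses and is disregarded.
The 3/4 is divided into 3 equal shares of 1/4 among Winifred, George, Fiona.
Winifred predeceased; the 1/4 allotted to Winifred's branch passes to Winifred's issue by representation.
The 1/4 is divided into 4 equal shares of 1/16 among Isaac, Samuel, Tessa, Kenneth.
Isaac predeceased; the 1/16 allotted to Isaac's branch passes to Isaac's issue by representation.
Victor is the sole taker at this level and receives the full 1/16.
Samuel is living and takes 1/16.
Tessa is living and takes 1/16.
Kenneth is living and takes 1/16.
George predeceased; the 1/4 allotted to George's branch passes to George's issue by representation.
The 1/4 is divided into 4 equal shares of 1/16 among Judith, Charles, Albert, Oliver.
Judith is living and takes 1/16.
Charles predeceased; the 1/16 allotted to Charles's branch passes to Charles's issue by representation.
The 1/16 is divided into 4 equal shares of 1/64 among Quentin, Beatrice, Edmund, Rose.
Quentin is living and takes 1/64.
Beatrice is living and takes 1/64.
Edmund is living and takes 1/64.
Rose is living and takes 1/64.
Albert is living and takes 1/16.
Oliver is living and takes 1/16.
Fiona is living and takes 1/4.

Albert 1/16; Beatrice 1/64; Edmund 1/64; Fiona 1/4; Harriet 1/4; Judith 1/16; Kenneth 1/16; Oliver 1/16; Quentin 1/64; Rose 1/64; Samuel 1/16; Tessa 1/16; Victor 1/16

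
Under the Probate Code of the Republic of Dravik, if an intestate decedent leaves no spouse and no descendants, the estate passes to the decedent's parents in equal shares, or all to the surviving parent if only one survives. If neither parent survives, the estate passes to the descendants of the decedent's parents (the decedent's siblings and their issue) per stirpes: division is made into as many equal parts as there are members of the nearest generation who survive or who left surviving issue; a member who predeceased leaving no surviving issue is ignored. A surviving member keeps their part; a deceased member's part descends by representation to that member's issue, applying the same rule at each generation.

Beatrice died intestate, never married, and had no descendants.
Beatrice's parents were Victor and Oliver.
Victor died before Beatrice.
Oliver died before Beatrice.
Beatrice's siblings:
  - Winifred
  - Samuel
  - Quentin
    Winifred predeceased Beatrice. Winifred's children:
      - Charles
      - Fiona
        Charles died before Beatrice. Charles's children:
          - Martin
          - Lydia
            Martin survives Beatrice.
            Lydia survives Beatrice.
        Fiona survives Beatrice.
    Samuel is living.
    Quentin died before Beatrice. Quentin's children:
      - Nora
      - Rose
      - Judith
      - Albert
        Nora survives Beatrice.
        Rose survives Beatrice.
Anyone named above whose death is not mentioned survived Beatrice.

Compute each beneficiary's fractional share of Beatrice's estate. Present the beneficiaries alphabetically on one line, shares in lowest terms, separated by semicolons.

Albert 1/12; Fiona 1/6; Judith 1/12; Lydia 1/12; Martin 1/12; Nora 1/12; Rose 1/12; Samuel 1/3

Neither parent survives and there are no descendants, so the estate passes to Beatrice's siblings and their issue per stirpes.
The estate is divided into 3 equal shares of 1/3 among Winifred, Samuel, Quentin.
Winifred predeceased; the 1/3 allotted to Winifred's branch passes to Winifred's issue by representation.
The 1/3 is divided into 2 equal shares of 1/6 among Charles, Fiona.
Charles predeceased; the 1/6 allotted to Charles's branch passes to Charles's issue by representation.
The 1/6 is divided into 2 equal shares of 1/12 among Martin, Lydia.
Martin is living and takes 1/12.
Lydia is living and takes 1/12.
Fiona is living and takes 1/6.
Samuel is living and takes 1/3.
Quentin predeceased; the 1/3 allotted to Quentin's branch passes to Quentin's issue by representation.
The 1/3 is divided into 4 equal shares of 1/12 among Nora, Rose, Judith, Albert.
Nora is living and takes 1/12.
Rose is living and takes 1/12.
Judith is living and takes 1/12.
Albert is living and takes 1/12.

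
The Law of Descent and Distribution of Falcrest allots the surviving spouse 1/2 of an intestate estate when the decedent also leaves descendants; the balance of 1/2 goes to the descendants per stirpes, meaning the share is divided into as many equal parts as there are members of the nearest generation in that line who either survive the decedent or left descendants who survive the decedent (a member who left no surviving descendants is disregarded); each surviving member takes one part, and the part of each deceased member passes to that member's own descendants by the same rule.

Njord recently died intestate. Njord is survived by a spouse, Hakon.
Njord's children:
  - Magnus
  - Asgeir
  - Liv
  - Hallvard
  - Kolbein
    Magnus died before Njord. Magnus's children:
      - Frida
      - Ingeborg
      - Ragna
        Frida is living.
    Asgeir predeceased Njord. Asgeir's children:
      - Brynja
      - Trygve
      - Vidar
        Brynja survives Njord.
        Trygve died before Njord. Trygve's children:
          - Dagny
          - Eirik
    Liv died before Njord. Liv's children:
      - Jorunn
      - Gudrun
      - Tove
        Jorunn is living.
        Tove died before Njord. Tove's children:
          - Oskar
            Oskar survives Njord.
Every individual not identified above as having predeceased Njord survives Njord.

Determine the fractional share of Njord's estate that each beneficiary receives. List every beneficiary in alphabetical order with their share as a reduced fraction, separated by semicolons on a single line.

Hakon, as surviving spouse, takes 1/2.
The remaining 1/2 passes to Njord's descendants per stirpes.
The 1/2 is divided into 5 equal shares of 1/10 among Magnus, Asgeir, Liv, Hallvard, Kolbein.
Magnus predeceased; the 1/10 allotted to Magnus's branch passes to Magnus's issue by representation.
The 1/10 is divided into 3 equal shares of 1/30 among Frida, Ingeborg, Ragna.
Frida is living and takes 1/30.
Ingeborg is living and takes 1/30.
Ragna is living and takes 1/30.
Asgeir predeceased; the 1/10 allotted to Asgeir's branch passes to Asgeir's issue by representation.
The 1/10 is divided into 3 equal shares of 1/30 among Brynja, Trygve, Vidar.
Brynja is living and takes 1/30.
Trygve predeceased; the 1/30 allotted to Trygve's branch passes to Trygve's issue by representation.
The 1/30 is divided into 2 equal shares of 1/60 among Dagny, Eirik.
Dagny is living and takes 1/60.
Eirik is living and takes 1/60.
Vidar is living and takes 1/30.
Liv predeceased; the 1/10 allotted to Liv's branch passes to Liv's issue by representation.
The 1/10 is divided into 3 equal shares of 1/30 among Jorunn, Gudrun, Tove.
Jorunn is living and takes 1/30.
Gudrun is living and takes 1/30.
Tove predeceased; the 1/30 allotted to Tove's branch passes to Tove's issue by representation.
Oskar is the sole taker at this level and receives the full 1/30.
Hallvard is living and takes 1/10.
Kolbein is living and takes 1/10.

Brynja 1/30; Dagny 1/60; Eirik 1/60; Frida 1/30; Gudrun 1/30; Hakon 1/2; Hallvard 1/10; Ingeborg 1/30; Jorunn 1/30; Kolbein 1/10; Oskar 1/30; Ragna 1/30; Vidar 1/30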